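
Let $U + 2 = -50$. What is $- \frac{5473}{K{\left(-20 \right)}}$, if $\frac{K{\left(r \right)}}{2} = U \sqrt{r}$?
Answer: $- \frac{421 i \sqrt{5}}{80} \approx - 11.767 i$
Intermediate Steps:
$U = -52$ ($U = -2 - 50 = -52$)
$K{\left(r \right)} = - 104 \sqrt{r}$ ($K{\left(r \right)} = 2 \left(- 52 \sqrt{r}\right) = - 104 \sqrt{r}$)
$- \frac{5473}{K{\left(-20 \right)}} = - \frac{5473}{\left(-104\right) \sqrt{-20}} = - \frac{5473}{\left(-104\right) 2 i \sqrt{5}} = - \frac{5473}{\left(-208\right) i \sqrt{5}} = - 5473 \frac{i \sqrt{5}}{1040} = - \frac{421 i \sqrt{5}}{80}$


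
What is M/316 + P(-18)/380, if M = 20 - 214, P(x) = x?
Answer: -4963/7505 ≈ -0.66129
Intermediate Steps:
M = -194
M/316 + P(-18)/380 = -194/316 - 18/380 = -194*1/316 - 18*1/380 = -97/158 - 9/190 = -4963/7505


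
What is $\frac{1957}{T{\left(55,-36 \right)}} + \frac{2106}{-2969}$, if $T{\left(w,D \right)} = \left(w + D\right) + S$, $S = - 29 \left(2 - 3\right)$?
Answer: $\frac{5709245}{142512} \approx 40.062$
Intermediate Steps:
$S = 29$ ($S = \left(-29\right) \left(-1\right) = 29$)
$T{\left(w,D \right)} = 29 + D + w$ ($T{\left(w,D \right)} = \left(w + D\right) + 29 = \left(D + w\right) + 29 = 29 + D + w$)
$\frac{1957}{T{\left(55,-36 \right)}} + \frac{2106}{-2969} = \frac{1957}{29 - 36 + 55} + \frac{2106}{-2969} = \frac{1957}{48} + 2106 \left(- \frac{1}{2969}\right) = 1957 \cdot \frac{1}{48} - \frac{2106}{2969} = \frac{1957}{48} - \frac{2106}{2969} = \frac{5709245}{142512}$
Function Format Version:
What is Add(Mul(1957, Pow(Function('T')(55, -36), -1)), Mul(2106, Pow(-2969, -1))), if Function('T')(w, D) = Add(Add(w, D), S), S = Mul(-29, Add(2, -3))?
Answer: Rational(5709245, 142512) ≈ 40.062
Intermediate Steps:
S = 29 (S = Mul(-29, -1) = 29)
Function('T')(w, D) = Add(29, D, w) (Function('T')(w, D) = Add(Add(w, D), 29) = Add(Add(D, w), 29) = Add(29, D, w))
Add(Mul(1957, Pow(Function('T')(55, -36), -1)), Mul(2106, Pow(-2969, -1))) = Add(Mul(1957, Pow(Add(29, -36, 55), -1)), Mul(2106, Pow(-2969, -1))) = Add(Mul(1957, Pow(48, -1)), Mul(2106, Rational(-1, 2969))) = Add(Mul(1957, Rational(1, 48)), Rational(-2106, 2969)) = Add(Rational(1957, 48), Rational(-2106, 2969)) = Rational(5709245, 142512)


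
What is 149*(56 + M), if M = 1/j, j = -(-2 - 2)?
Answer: 33525/4 ≈ 8381.3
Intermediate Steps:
j = 4 (j = -1*(-4) = 4)
M = ¼ (M = 1/4 = ¼ ≈ 0.25000)
149*(56 + M) = 149*(56 + ¼) = 149*(225/4) = 33525/4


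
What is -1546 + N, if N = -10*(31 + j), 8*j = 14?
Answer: -3747/2 ≈ -1873.5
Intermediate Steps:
j = 7/4 (j = (1/8)*14 = 7/4 ≈ 1.7500)
N = -655/2 (N = -10*(31 + 7/4) = -10*131/4 = -655/2 ≈ -327.50)
-1546 + N = -1546 - 655/2 = -3747/2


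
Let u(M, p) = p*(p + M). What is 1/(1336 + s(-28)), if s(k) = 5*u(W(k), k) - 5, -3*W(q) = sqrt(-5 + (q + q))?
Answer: 47259/249352609 - 420*I*sqrt(61)/249352609 ≈ 0.00018953 - 1.3155e-5*I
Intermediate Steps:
W(q) = -sqrt(-5 + 2*q)/3 (W(q) = -sqrt(-5 + (q + q))/3 = -sqrt(-5 + 2*q)/3)
u(M, p) = p*(M + p)
s(k) = -5 + 5*k*(k - sqrt(-5 + 2*k)/3) (s(k) = 5*(k*(-sqrt(-5 + 2*k)/3 + k)) - 5 = 5*(k*(k - sqrt(-5 + 2*k)/3)) - 5 = 5*k*(k - sqrt(-5 + 2*k)/3) - 5 = -5 + 5*k*(k - sqrt(-5 + 2*k)/3))
1/(1336 + s(-28)) = 1/(1336 + (-5 + (5/3)*(-28)*(-sqrt(-5 + 2*(-28)) + 3*(-28)))) = 1/(1336 + (-5 + (5/3)*(-28)*(-sqrt(-5 - 56) - 84))) = 1/(1336 + (-5 + (5/3)*(-28)*(-sqrt(-61) - 84))) = 1/(1336 + (-5 + (5/3)*(-28)*(-I*sqrt(61) - 84))) = 1/(1336 + (-5 + (5/3)*(-28)*(-84 - I*sqrt(61)))) = 1/(1336 + (-5 + (3920 + 140*I*sqrt(61)/3))) = 1/(1336 + (3915 + 140*I*sqrt(61)/3)) = 1/(5251 + 140*I*sqrt(61)/3)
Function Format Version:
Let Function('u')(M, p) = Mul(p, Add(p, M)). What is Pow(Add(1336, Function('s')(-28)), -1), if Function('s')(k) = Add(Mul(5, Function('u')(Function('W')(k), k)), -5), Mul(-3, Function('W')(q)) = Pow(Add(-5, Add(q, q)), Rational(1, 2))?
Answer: Add(Rational(47259, 249352609), Mul(Rational(-420, 249352609), I, Pow(61, Rational(1, 2)))) ≈ Add(0.00018953, Mul(-1.3155e-5, I))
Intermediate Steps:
Function('W')(q) = Mul(Rational(-1, 3), Pow(Add(-5, Mul(2, q)), Rational(1, 2))) (Function('W')(q) = Mul(Rational(-1, 3), Pow(Add(-5, Add(q, q)), Rational(1, 2))) = Mul(Rational(-1, 3), Pow(Add(-5, Mul(2, q)), Rational(1, 2))))
Function('u')(M, p) = Mul(p, Add(M, p))
Function('s')(k) = Add(-5, Mul(5, k, Add(k, Mul(Rational(-1, 3), Pow(Add(-5, Mul(2, k)), Rational(1, 2)))))) (Function('s')(k) = Add(Mul(5, Mul(k, Add(Mul(Rational(-1, 3), Pow(Add(-5, Mul(2, k)), Rational(1, 2))), k))), -5) = Add(Mul(5, Mul(k, Add(k, Mul(Rational(-1, 3), Pow(Add(-5, Mul(2, k)), Rational(1, 2)))))), -5) = Add(Mul(5, k, Add(k, Mul(Rational(-1, 3), Pow(Add(-5, Mul(2, k)), Rational(1, 2))))), -5) = Add(-5, Mul(5, k, Add(k, Mul(Rational(-1, 3), Pow(Add(-5, Mul(2, k)), Rational(1, 2)))))))
Pow(Add(1336, Function('s')(-28)), -1) = Pow(Add(1336, Add(-5, Mul(Rational(5, 3), -28, Add(Mul(-1, Pow(Add(-5, Mul(2, -28)), Rational(1, 2))), Mul(3, -28))))), -1) = Pow(Add(1336, Add(-5, Mul(Rational(5, 3), -28, Add(Mul(-1, Pow(Add(-5, -56), Rational(1, 2))), -84)))), -1) = Pow(Add(1336, Add(-5, Mul(Rational(5, 3), -28, Add(Mul(-1, Pow(-61, Rational(1, 2))), -84)))), -1) = Pow(Add(1336, Add(-5, Mul(Rational(5, 3), -28, Add(Mul(-1, Mul(I, Pow(61, Rational(1, 2)))), -84)))), -1) = Pow(Add(1336, Add(-5, Mul(Rational(5, 3), -28, Add(Mul(-1, I, Pow(61, Rational(1, 2))), -84)))), -1) = Pow(Add(1336, Add(-5, Mul(Rational(5, 3), -28, Add(-84, Mul(-1, I, Pow(61, Rational(1, 2))))))), -1) = Pow(Add(1336, Add(-5, Add(3920, Mul(Rational(140, 3), I, Pow(61, Rational(1, 2)))))), -1) = Pow(Add(1336, Add(3915, Mul(Rational(140, 3), I, Pow(61, Rational(1, 2))))), -1) = Pow(Add(5251, Mul(Rational(140, 3), I, Pow(61, Rational(1, 2)))), -1)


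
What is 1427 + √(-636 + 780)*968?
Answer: 13043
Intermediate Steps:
1427 + √(-636 + 780)*968 = 1427 + √144*968 = 1427 + 12*968 = 1427 + 11616 = 13043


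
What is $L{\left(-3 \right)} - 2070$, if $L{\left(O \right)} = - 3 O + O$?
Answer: $-2064$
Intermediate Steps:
$L{\left(O \right)} = - 2 O$
$L{\left(-3 \right)} - 2070 = \left(-2\right) \left(-3\right) - 2070 = 6 - 2070 = -2064$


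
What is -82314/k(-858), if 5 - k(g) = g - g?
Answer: -82314/5 ≈ -16463.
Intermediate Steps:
k(g) = 5 (k(g) = 5 - (g - g) = 5 - 1*0 = 5 + 0 = 5)
-82314/k(-858) = -82314/5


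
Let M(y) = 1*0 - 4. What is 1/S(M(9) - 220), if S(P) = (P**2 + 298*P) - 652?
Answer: -1/17228 ≈ -5.8045e-5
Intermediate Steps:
M(y) = -4 (M(y) = 0 - 4 = -4)
S(P) = -652 + P**2 + 298*P
1/S(M(9) - 220) = 1/(-652 + (-4 - 220)**2 + 298*(-4 - 220)) = 1/(-652 + (-224)**2 + 298*(-224)) = 1/(-652 + 50176 - 66752) = 1/(-17228) = -1/17228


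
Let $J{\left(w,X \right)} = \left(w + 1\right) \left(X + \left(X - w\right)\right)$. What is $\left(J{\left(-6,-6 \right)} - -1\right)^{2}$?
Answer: $961$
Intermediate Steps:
$J{\left(w,X \right)} = \left(1 + w\right) \left(- w + 2 X\right)$
$\left(J{\left(-6,-6 \right)} - -1\right)^{2} = \left(\left(\left(-1\right) \left(-6\right) - \left(-6\right)^{2} + 2 \left(-6\right) + 2 \left(-6\right) \left(-6\right)\right) - -1\right)^{2} = \left(\left(6 - 36 - 12 + 72\right) + \left(-27 + 28\right)\right)^{2} = \left(\left(6 - 36 - 12 + 72\right) + 1\right)^{2} = \left(30 + 1\right)^{2} = 31^{2} = 961$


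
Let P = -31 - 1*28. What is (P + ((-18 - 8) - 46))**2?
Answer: 17161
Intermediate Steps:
P = -59 (P = -31 - 28 = -59)
(P + ((-18 - 8) - 46))**2 = (-59 + ((-18 - 8) - 46))**2 = (-59 + (-26 - 46))**2 = (-59 - 72)**2 = (-131)**2 = 17161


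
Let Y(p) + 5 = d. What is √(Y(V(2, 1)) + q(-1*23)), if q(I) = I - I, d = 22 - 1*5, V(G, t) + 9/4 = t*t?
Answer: 2*√3 ≈ 3.4641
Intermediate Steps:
V(G, t) = -9/4 + t² (V(G, t) = -9/4 + t*t = -9/4 + t²)
d = 17 (d = 22 - 5 = 17)
Y(p) = 12 (Y(p) = -5 + 17 = 12)
q(I) = 0
√(Y(V(2, 1)) + q(-1*23)) = √(12 + 0) = √12 = 2*√3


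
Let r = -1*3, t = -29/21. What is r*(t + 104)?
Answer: -2155/7 ≈ -307.86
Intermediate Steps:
t = -29/21 (t = -29*1/21 = -29/21 ≈ -1.3810)
r = -3
r*(t + 104) = -3*(-29/21 + 104) = -3*2155/21 = -2155/7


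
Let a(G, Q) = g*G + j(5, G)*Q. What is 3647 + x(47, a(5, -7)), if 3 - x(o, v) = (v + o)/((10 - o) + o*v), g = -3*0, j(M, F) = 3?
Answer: 1868813/512 ≈ 3650.0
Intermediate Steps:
g = 0
a(G, Q) = 3*Q (a(G, Q) = 0*G + 3*Q = 0 + 3*Q = 3*Q)
x(o, v) = 3 - (o + v)/(10 - o + o*v) (x(o, v) = 3 - (v + o)/((10 - o) + o*v) = 3 - (o + v)/(10 - o + o*v))
3647 + x(47, a(5, -7)) = 3647 + (30 - 3*(-7) - 4*47 + 3*47*(3*(-7)))/(10 - 1*47 + 47*(3*(-7))) = 3647 + (30 - 1*(-21) - 188 + 3*47*(-21))/(10 - 47 + 47*(-21)) = 3647 + (30 + 21 - 188 - 2961)/(10 - 47 - 987) = 3647 - 3098/(-1024) = 3647 - 1/1024*(-3098) = 3647 + 1549/512 = 1868813/512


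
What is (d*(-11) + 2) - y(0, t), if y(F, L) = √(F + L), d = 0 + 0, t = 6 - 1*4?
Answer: 2 - √2 ≈ 0.58579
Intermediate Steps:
t = 2 (t = 6 - 4 = 2)
d = 0
(d*(-11) + 2) - y(0, t) = (0*(-11) + 2) - √(0 + 2) = (0 + 2) - √2 = 2 - √2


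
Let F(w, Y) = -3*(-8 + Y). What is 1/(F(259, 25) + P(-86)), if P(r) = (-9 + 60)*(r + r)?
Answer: -1/8823 ≈ -0.00011334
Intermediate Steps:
F(w, Y) = 24 - 3*Y
P(r) = 102*r (P(r) = 51*(2*r) = 102*r)
1/(F(259, 25) + P(-86)) = 1/((24 - 3*25) + 102*(-86)) = 1/((24 - 75) - 8772) = 1/(-51 - 8772) = 1/(-8823) = -1/8823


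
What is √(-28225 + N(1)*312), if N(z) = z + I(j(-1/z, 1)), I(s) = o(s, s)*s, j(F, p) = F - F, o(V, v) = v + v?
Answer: I*√27913 ≈ 167.07*I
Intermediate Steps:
o(V, v) = 2*v
j(F, p) = 0
I(s) = 2*s² (I(s) = (2*s)*s = 2*s²)
N(z) = z (N(z) = z + 2*0² = z + 2*0 = z + 0 = z)
√(-28225 + N(1)*312) = √(-28225 + 1*312) = √(-28225 + 312) = √(-27913) = I*√27913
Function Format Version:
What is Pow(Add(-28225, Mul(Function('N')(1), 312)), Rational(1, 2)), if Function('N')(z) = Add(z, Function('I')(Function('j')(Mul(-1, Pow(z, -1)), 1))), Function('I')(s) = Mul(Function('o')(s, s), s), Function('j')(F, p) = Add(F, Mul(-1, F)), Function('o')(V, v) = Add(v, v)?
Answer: Mul(I, Pow(27913, Rational(1, 2))) ≈ Mul(167.07, I)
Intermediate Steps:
Function('o')(V, v) = Mul(2, v)
Function('j')(F, p) = 0
Function('I')(s) = Mul(2, Pow(s, 2)) (Function('I')(s) = Mul(Mul(2, s), s) = Mul(2, Pow(s, 2)))
Function('N')(z) = z (Function('N')(z) = Add(z, Mul(2, Pow(0, 2))) = Add(z, Mul(2, 0)) = Add(z, 0) = z)
Pow(Add(-28225, Mul(Function('N')(1), 312)), Rational(1, 2)) = Pow(Add(-28225, Mul(1, 312)), Rational(1, 2)) = Pow(Add(-28225, 312), Rational(1, 2)) = Pow(-27913, Rational(1, 2)) = Mul(I, Pow(27913, Rational(1, 2)))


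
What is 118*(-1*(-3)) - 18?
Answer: 336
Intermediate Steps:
118*(-1*(-3)) - 18 = 118*3 - 18 = 354 - 18 = 336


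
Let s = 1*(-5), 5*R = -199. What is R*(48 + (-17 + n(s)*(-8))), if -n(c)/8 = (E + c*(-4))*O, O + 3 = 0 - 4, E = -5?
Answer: 1331111/5 ≈ 2.6622e+5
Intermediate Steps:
R = -199/5 (R = (1/5)*(-199) = -199/5 ≈ -39.800)
O = -7 (O = -3 + (0 - 4) = -3 - 4 = -7)
s = -5
n(c) = -280 - 224*c (n(c) = -8*(-5 + c*(-4))*(-7) = -8*(-5 - 4*c)*(-7) = -8*(35 + 28*c) = -280 - 224*c)
R*(48 + (-17 + n(s)*(-8))) = -199*(48 + (-17 + (-280 - 224*(-5))*(-8)))/5 = -199*(48 + (-17 + (-280 + 1120)*(-8)))/5 = -199*(48 + (-17 + 840*(-8)))/5 = -199*(48 + (-17 - 6720))/5 = -199*(48 - 6737)/5 = -199/5*(-6689) = 1331111/5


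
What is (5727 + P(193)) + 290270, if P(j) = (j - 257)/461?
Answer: 136454553/461 ≈ 2.9600e+5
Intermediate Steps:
P(j) = -257/461 + j/461 (P(j) = (-257 + j)*(1/461) = -257/461 + j/461)
(5727 + P(193)) + 290270 = (5727 + (-257/461 + (1/461)*193)) + 290270 = (5727 + (-257/461 + 193/461)) + 290270 = (5727 - 64/461) + 290270 = 2640083/461 + 290270 = 136454553/461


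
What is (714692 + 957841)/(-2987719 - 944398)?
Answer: -1672533/3932117 ≈ -0.42535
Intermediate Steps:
(714692 + 957841)/(-2987719 - 944398) = 1672533/(-3932117) = 1672533*(-1/3932117) = -1672533/3932117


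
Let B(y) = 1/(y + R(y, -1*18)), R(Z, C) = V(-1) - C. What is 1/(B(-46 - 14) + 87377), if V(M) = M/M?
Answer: 41/3582456 ≈ 1.1445e-5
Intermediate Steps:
V(M) = 1
R(Z, C) = 1 - C
B(y) = 1/(19 + y) (B(y) = 1/(y + (1 - (-1)*18)) = 1/(y + (1 - 1*(-18))) = 1/(y + (1 + 18)) = 1/(y + 19) = 1/(19 + y))
1/(B(-46 - 14) + 87377) = 1/(1/(19 + (-46 - 14)) + 87377) = 1/(1/(19 - 60) + 87377) = 1/(1/(-41) + 87377) = 1/(-1/41 + 87377) = 1/(3582456/41) = 41/3582456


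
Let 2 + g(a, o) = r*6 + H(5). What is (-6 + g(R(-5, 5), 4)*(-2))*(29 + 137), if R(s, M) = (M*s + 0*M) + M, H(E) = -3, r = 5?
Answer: -9296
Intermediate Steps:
R(s, M) = M + M*s (R(s, M) = (M*s + 0) + M = M*s + M = M + M*s)
g(a, o) = 25 (g(a, o) = -2 + (5*6 - 3) = -2 + (30 - 3) = -2 + 27 = 25)
(-6 + g(R(-5, 5), 4)*(-2))*(29 + 137) = (-6 + 25*(-2))*(29 + 137) = (-6 - 50)*166 = -56*166 = -9296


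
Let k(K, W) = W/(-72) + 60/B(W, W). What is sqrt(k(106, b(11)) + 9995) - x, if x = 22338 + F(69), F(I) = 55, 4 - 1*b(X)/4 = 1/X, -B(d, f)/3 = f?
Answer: -22393 + sqrt(80490117686)/2838 ≈ -22293.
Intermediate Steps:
B(d, f) = -3*f
b(X) = 16 - 4/X
k(K, W) = -20/W - W/72 (k(K, W) = W/(-72) + 60/((-3*W)) = W*(-1/72) + 60*(-1/(3*W)) = -W/72 - 20/W = -20/W - W/72)
x = 22393 (x = 22338 + 55 = 22393)
sqrt(k(106, b(11)) + 9995) - x = sqrt((-20/(16 - 4/11) - (16 - 4/11)/72) + 9995) - 1*22393 = sqrt((-20/(16 - 4*1/11) - (16 - 4*1/11)/72) + 9995) - 22393 = sqrt((-20/(16 - 4/11) - (16 - 4/11)/72) + 9995) - 22393 = sqrt((-20/172/11 - 1/72*172/11) + 9995) - 22393 = sqrt((-20*11/172 - 43/198) + 9995) - 22393 = sqrt((-55/43 - 43/198) + 9995) - 22393 = sqrt(-12739/8514 + 9995) - 22393 = sqrt(85084691/8514) - 22393 = sqrt(80490117686)/2838 - 22393 = -22393 + sqrt(80490117686)/2838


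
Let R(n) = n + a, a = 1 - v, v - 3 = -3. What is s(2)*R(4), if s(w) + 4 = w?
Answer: -10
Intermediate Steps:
v = 0 (v = 3 - 3 = 0)
s(w) = -4 + w
a = 1 (a = 1 - 1*0 = 1 + 0 = 1)
R(n) = 1 + n (R(n) = n + 1 = 1 + n)
s(2)*R(4) = (-4 + 2)*(1 + 4) = -2*5 = -10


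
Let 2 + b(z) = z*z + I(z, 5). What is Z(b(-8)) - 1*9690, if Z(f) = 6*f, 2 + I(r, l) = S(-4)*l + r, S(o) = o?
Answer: -9498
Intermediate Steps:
I(r, l) = -2 + r - 4*l (I(r, l) = -2 + (-4*l + r) = -2 + (r - 4*l) = -2 + r - 4*l)
b(z) = -24 + z + z² (b(z) = -2 + (z*z + (-2 + z - 4*5)) = -2 + (z² + (-2 + z - 20)) = -2 + (z² + (-22 + z)) = -2 + (-22 + z + z²) = -24 + z + z²)
Z(b(-8)) - 1*9690 = 6*(-24 - 8 + (-8)²) - 1*9690 = 6*(-24 - 8 + 64) - 9690 = 6*32 - 9690 = 192 - 9690 = -9498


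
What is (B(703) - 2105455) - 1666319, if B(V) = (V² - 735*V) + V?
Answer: -3793567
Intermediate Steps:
B(V) = V² - 734*V
(B(703) - 2105455) - 1666319 = (703*(-734 + 703) - 2105455) - 1666319 = (703*(-31) - 2105455) - 1666319 = (-21793 - 2105455) - 1666319 = -2127248 - 1666319 = -3793567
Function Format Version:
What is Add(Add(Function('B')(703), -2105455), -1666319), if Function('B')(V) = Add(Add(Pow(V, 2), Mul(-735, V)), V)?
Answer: -3793567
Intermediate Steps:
Function('B')(V) = Add(Pow(V, 2), Mul(-734, V))
Add(Add(Function('B')(703), -2105455), -1666319) = Add(Add(Mul(703, Add(-734, 703)), -2105455), -1666319) = Add(Add(Mul(703, -31), -2105455), -1666319) = Add(Add(-21793, -2105455), -1666319) = Add(-2127248, -1666319) = -3793567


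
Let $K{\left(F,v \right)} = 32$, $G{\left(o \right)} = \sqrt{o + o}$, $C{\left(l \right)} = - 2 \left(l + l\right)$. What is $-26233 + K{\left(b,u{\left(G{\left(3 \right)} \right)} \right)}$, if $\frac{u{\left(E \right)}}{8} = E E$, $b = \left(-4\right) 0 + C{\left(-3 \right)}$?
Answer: $-26201$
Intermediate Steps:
$C{\left(l \right)} = - 4 l$ ($C{\left(l \right)} = - 2 \cdot 2 l = - 4 l$)
$b = 12$ ($b = \left(-4\right) 0 - -12 = 0 + 12 = 12$)
$G{\left(o \right)} = \sqrt{2} \sqrt{o}$ ($G{\left(o \right)} = \sqrt{2 o} = \sqrt{2} \sqrt{o}$)
$u{\left(E \right)} = 8 E^{2}$ ($u{\left(E \right)} = 8 E E = 8 E^{2}$)
$-26233 + K{\left(b,u{\left(G{\left(3 \right)} \right)} \right)} = -26233 + 32 = -26201$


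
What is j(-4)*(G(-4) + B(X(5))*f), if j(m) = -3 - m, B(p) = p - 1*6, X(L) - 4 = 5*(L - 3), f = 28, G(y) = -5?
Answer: 219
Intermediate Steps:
X(L) = -11 + 5*L (X(L) = 4 + 5*(L - 3) = 4 + 5*(-3 + L) = 4 + (-15 + 5*L) = -11 + 5*L)
B(p) = -6 + p (B(p) = p - 6 = -6 + p)
j(-4)*(G(-4) + B(X(5))*f) = (-3 - 1*(-4))*(-5 + (-6 + (-11 + 5*5))*28) = (-3 + 4)*(-5 + (-6 + (-11 + 25))*28) = 1*(-5 + (-6 + 14)*28) = 1*(-5 + 8*28) = 1*(-5 + 224) = 1*219 = 219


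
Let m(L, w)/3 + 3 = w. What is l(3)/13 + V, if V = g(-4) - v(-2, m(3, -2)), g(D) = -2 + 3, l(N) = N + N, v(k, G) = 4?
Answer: -33/13 ≈ -2.5385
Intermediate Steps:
m(L, w) = -9 + 3*w
l(N) = 2*N
g(D) = 1
V = -3 (V = 1 - 1*4 = 1 - 4 = -3)
l(3)/13 + V = (2*3)/13 - 3 = 6*(1/13) - 3 = 6/13 - 3 = -33/13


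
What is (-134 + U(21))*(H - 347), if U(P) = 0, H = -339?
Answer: 91924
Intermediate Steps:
(-134 + U(21))*(H - 347) = (-134 + 0)*(-339 - 347) = -134*(-686) = 91924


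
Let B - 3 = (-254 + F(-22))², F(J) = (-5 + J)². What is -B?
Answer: -225628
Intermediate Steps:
B = 225628 (B = 3 + (-254 + (-5 - 22)²)² = 3 + (-254 + (-27)²)² = 3 + (-254 + 729)² = 3 + 475² = 3 + 225625 = 225628)
-B = -1*225628 = -225628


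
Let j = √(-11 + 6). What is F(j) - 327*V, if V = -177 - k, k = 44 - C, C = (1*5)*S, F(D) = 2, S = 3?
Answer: 67364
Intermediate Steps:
j = I*√5 (j = √(-5) = I*√5 ≈ 2.2361*I)
C = 15 (C = (1*5)*3 = 5*3 = 15)
k = 29 (k = 44 - 1*15 = 44 - 15 = 29)
V = -206 (V = -177 - 1*29 = -177 - 29 = -206)
F(j) - 327*V = 2 - 327*(-206) = 2 + 67362 = 67364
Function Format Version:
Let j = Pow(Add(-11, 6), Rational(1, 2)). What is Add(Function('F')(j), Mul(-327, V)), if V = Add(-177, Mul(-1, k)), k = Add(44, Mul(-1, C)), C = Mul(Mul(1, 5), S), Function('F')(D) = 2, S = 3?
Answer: 67364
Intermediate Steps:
j = Mul(I, Pow(5, Rational(1, 2))) (j = Pow(-5, Rational(1, 2)) = Mul(I, Pow(5, Rational(1, 2))) ≈ Mul(2.2361, I))
C = 15 (C = Mul(Mul(1, 5), 3) = Mul(5, 3) = 15)
k = 29 (k = Add(44, Mul(-1, 15)) = Add(44, -15) = 29)
V = -206 (V = Add(-177, Mul(-1, 29)) = Add(-177, -29) = -206)
Add(Function('F')(j), Mul(-327, V)) = Add(2, Mul(-327, -206)) = Add(2, 67362) = 67364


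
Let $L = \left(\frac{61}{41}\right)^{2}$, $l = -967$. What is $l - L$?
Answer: $- \frac{1629248}{1681} \approx -969.21$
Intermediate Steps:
$L = \frac{3721}{1681}$ ($L = \left(61 \cdot \frac{1}{41}\right)^{2} = \left(\frac{61}{41}\right)^{2} = \frac{3721}{1681} \approx 2.2136$)
$l - L = -967 - \frac{3721}{1681} = - \frac{1629248}{1681}$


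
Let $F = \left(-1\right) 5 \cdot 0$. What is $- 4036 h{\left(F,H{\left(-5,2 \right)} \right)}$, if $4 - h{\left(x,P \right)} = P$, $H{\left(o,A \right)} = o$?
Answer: $-36324$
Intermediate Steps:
$F = 0$ ($F = \left(-5\right) 0 = 0$)
$h{\left(x,P \right)} = 4 - P$
$- 4036 h{\left(F,H{\left(-5,2 \right)} \right)} = - 4036 \left(4 - -5\right) = - 4036 \left(4 + 5\right) = \left(-4036\right) 9 = -36324$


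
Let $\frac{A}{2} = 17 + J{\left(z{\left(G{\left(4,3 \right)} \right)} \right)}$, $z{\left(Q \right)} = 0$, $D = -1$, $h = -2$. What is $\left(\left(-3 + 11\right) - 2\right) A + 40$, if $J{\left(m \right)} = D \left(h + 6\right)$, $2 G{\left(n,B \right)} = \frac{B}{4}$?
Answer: $196$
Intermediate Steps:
$G{\left(n,B \right)} = \frac{B}{8}$ ($G{\left(n,B \right)} = \frac{B \frac{1}{4}}{2} = \frac{\frac{1}{4} B}{2} = \frac{B}{8}$)
$J{\left(m \right)} = -4$ ($J{\left(m \right)} = - (-2 + 6) = \left(-1\right) 4 = -4$)
$A = 26$ ($A = 2 \left(17 - 4\right) = 2 \cdot 13 = 26$)
$\left(\left(-3 + 11\right) - 2\right) A + 40 = \left(\left(-3 + 11\right) - 2\right) 26 + 40 = \left(8 - 2\right) 26 + 40 = 6 \cdot 26 + 40 = 156 + 40 = 196$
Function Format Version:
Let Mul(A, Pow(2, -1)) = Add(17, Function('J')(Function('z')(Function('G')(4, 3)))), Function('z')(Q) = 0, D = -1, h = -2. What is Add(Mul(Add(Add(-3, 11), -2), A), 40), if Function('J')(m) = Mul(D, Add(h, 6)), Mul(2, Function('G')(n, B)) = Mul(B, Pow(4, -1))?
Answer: 196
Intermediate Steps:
Function('G')(n, B) = Mul(Rational(1, 8), B) (Function('G')(n, B) = Mul(Rational(1, 2), Mul(B, Pow(4, -1))) = Mul(Rational(1, 2), Mul(B, Rational(1, 4))) = Mul(Rational(1, 2), Mul(Rational(1, 4), B)) = Mul(Rational(1, 8), B))
Function('J')(m) = -4 (Function('J')(m) = Mul(-1, Add(-2, 6)) = Mul(-1, 4) = -4)
A = 26 (A = Mul(2, Add(17, -4)) = Mul(2, 13) = 26)
Add(Mul(Add(Add(-3, 11), -2), A), 40) = Add(Mul(Add(Add(-3, 11), -2), 26), 40) = Add(Mul(Add(8, -2), 26), 40) = Add(Mul(6, 26), 40) = Add(156, 40) = 196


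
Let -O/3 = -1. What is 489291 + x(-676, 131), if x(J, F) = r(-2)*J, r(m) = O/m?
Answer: 490305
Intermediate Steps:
O = 3 (O = -3*(-1) = 3)
r(m) = 3/m
x(J, F) = -3*J/2 (x(J, F) = (3/(-2))*J = (3*(-1/2))*J = -3*J/2)
489291 + x(-676, 131) = 489291 - 3/2*(-676) = 489291 + 1014 = 490305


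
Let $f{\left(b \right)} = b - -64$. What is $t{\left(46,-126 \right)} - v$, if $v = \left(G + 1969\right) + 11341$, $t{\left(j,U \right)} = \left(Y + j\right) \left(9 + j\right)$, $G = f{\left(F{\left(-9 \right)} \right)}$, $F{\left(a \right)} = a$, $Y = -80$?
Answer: $-15235$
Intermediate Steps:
$f{\left(b \right)} = 64 + b$ ($f{\left(b \right)} = b + 64 = 64 + b$)
$G = 55$ ($G = 64 - 9 = 55$)
$t{\left(j,U \right)} = \left(-80 + j\right) \left(9 + j\right)$
$v = 13365$ ($v = \left(55 + 1969\right) + 11341 = 2024 + 11341 = 13365$)
$t{\left(46,-126 \right)} - v = \left(-720 + 46^{2} - 3266\right) - 13365 = \left(-720 + 2116 - 3266\right) - 13365 = -1870 - 13365 = -15235$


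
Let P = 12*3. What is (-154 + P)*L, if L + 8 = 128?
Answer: -14160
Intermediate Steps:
P = 36
L = 120 (L = -8 + 128 = 120)
(-154 + P)*L = (-154 + 36)*120 = -118*120 = -14160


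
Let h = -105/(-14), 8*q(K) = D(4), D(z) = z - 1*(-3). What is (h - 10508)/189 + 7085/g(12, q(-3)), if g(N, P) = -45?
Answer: -80515/378 ≈ -213.00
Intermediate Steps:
D(z) = 3 + z (D(z) = z + 3 = 3 + z)
q(K) = 7/8 (q(K) = (3 + 4)/8 = (⅛)*7 = 7/8)
h = 15/2 (h = -105*(-1/14) = 15/2 ≈ 7.5000)
(h - 10508)/189 + 7085/g(12, q(-3)) = (15/2 - 10508)/189 + 7085/(-45) = -21001/2*1/189 + 7085*(-1/45) = -21001/378 - 1417/9 = -80515/378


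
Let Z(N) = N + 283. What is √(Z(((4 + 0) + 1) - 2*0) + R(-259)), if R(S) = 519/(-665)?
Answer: √127015665/665 ≈ 16.948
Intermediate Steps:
R(S) = -519/665 (R(S) = 519*(-1/665) = -519/665)
Z(N) = 283 + N
√(Z(((4 + 0) + 1) - 2*0) + R(-259)) = √((283 + (((4 + 0) + 1) - 2*0)) - 519/665) = √((283 + ((4 + 1) + 0)) - 519/665) = √((283 + (5 + 0)) - 519/665) = √((283 + 5) - 519/665) = √(288 - 519/665) = √(191001/665) = √127015665/665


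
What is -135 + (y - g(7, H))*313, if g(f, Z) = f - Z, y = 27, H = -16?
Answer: 1117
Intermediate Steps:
-135 + (y - g(7, H))*313 = -135 + (27 - (7 - 1*(-16)))*313 = -135 + (27 - (7 + 16))*313 = -135 + (27 - 1*23)*313 = -135 + (27 - 23)*313 = -135 + 4*313 = -135 + 1252 = 1117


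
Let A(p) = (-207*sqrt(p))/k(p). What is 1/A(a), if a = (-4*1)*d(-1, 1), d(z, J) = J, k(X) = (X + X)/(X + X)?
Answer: I/414 ≈ 0.0024155*I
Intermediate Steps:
k(X) = 1 (k(X) = (2*X)/((2*X)) = (2*X)*(1/(2*X)) = 1)
a = -4 (a = -4*1*1 = -4*1 = -4)
A(p) = -207*sqrt(p) (A(p) = -207*sqrt(p)/1 = -207*sqrt(p)*1 = -207*sqrt(p))
1/A(a) = 1/(-414*I) = I/414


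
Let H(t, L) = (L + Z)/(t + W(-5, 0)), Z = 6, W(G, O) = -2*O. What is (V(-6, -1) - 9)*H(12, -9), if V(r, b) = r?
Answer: 15/4 ≈ 3.7500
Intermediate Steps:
H(t, L) = (6 + L)/t (H(t, L) = (L + 6)/(t - 2*0) = (6 + L)/(t + 0) = (6 + L)/t)
(V(-6, -1) - 9)*H(12, -9) = (-6 - 9)*((6 - 9)/12) = -5*(-3)/4 = -15*(-1/4) = 15/4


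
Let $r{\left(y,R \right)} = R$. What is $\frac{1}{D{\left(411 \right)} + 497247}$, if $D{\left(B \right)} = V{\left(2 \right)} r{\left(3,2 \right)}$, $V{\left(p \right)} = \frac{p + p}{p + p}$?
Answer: $\frac{1}{497249} \approx 2.0111 \cdot 10^{-6}$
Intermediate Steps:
$V{\left(p \right)} = 1$ ($V{\left(p \right)} = \frac{2 p}{2 p} = 2 p \frac{1}{2 p} = 1$)
$D{\left(B \right)} = 2$ ($D{\left(B \right)} = 1 \cdot 2 = 2$)
$\frac{1}{D{\left(411 \right)} + 497247} = \frac{1}{2 + 497247} = \frac{1}{497249}$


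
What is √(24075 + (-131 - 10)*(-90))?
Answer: 3*√4085 ≈ 191.74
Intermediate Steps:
√(24075 + (-131 - 10)*(-90)) = √(24075 - 141*(-90)) = √(24075 + 12690) = √36765 = 3*√4085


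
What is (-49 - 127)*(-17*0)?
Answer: 0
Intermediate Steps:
(-49 - 127)*(-17*0) = -176*0 = 0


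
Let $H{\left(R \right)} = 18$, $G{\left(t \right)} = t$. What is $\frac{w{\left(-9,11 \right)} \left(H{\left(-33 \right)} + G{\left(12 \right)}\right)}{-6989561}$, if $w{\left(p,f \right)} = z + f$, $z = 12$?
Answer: $- \frac{690}{6989561} \approx -9.8719 \cdot 10^{-5}$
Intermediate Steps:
$w{\left(p,f \right)} = 12 + f$
$\frac{w{\left(-9,11 \right)} \left(H{\left(-33 \right)} + G{\left(12 \right)}\right)}{-6989561} = \frac{\left(12 + 11\right) \left(18 + 12\right)}{-6989561} = 23 \cdot 30 \left(- \frac{1}{6989561}\right) = 690 \left(- \frac{1}{6989561}\right) = - \frac{690}{6989561}$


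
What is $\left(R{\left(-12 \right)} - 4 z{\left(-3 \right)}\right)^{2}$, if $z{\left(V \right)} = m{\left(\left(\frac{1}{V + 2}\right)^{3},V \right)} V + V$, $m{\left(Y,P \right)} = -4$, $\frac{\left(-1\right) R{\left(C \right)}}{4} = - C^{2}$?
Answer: $291600$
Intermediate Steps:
$R{\left(C \right)} = 4 C^{2}$ ($R{\left(C \right)} = - 4 \left(- C^{2}\right) = 4 C^{2}$)
$z{\left(V \right)} = - 3 V$ ($z{\left(V \right)} = - 4 V + V = - 3 V$)
$\left(R{\left(-12 \right)} - 4 z{\left(-3 \right)}\right)^{2} = \left(4 \left(-12\right)^{2} - 4 \left(\left(-3\right) \left(-3\right)\right)\right)^{2} = \left(4 \cdot 144 - 36\right)^{2} = \left(576 - 36\right)^{2} = 540^{2} = 291600$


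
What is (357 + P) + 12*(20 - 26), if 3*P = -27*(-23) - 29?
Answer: 1447/3 ≈ 482.33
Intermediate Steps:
P = 592/3 (P = (-27*(-23) - 29)/3 = (621 - 29)/3 = (⅓)*592 = 592/3 ≈ 197.33)
(357 + P) + 12*(20 - 26) = (357 + 592/3) + 12*(20 - 26) = 1663/3 + 12*(-6) = 1663/3 - 72 = 1447/3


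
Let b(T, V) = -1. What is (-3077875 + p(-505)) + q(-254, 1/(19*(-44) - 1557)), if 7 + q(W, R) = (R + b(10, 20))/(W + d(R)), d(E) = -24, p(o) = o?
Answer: -1023954631452/332627 ≈ -3.0784e+6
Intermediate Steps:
q(W, R) = -7 + (-1 + R)/(-24 + W) (q(W, R) = -7 + (R - 1)/(W - 24) = -7 + (-1 + R)/(-24 + W))
(-3077875 + p(-505)) + q(-254, 1/(19*(-44) - 1557)) = (-3077875 - 505) + (167 + 1/(19*(-44) - 1557) - 7*(-254))/(-24 - 254) = -3078380 + (167 + 1/(-836 - 1557) + 1778)/(-278) = -3078380 - (167 + 1/(-2393) + 1778)/278 = -3078380 - (167 - 1/2393 + 1778)/278 = -3078380 - 1/278*4654384/2393 = -3078380 - 2327192/332627 = -1023954631452/332627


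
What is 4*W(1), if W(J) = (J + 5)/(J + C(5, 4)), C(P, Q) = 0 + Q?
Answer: 24/5 ≈ 4.8000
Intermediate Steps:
C(P, Q) = Q
W(J) = (5 + J)/(4 + J) (W(J) = (J + 5)/(J + 4) = (5 + J)/(4 + J))
4*W(1) = 4*((5 + 1)/(4 + 1)) = 4*(6/5) = 24/5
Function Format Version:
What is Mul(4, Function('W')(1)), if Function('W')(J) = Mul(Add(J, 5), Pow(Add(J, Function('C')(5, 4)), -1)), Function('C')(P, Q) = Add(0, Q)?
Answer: Rational(24, 5) ≈ 4.8000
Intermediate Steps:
Function('C')(P, Q) = Q
Function('W')(J) = Mul(Pow(Add(4, J), -1), Add(5, J)) (Function('W')(J) = Mul(Add(J, 5), Pow(Add(J, 4), -1)) = Mul(Add(5, J), Pow(Add(4, J), -1)) = Mul(Pow(Add(4, J), -1), Add(5, J)))
Mul(4, Function('W')(1)) = Mul(4, Mul(Pow(Add(4, 1), -1), Add(5, 1))) = Mul(4, Mul(Pow(5, -1), 6)) = Mul(4, Mul(Rational(1, 5), 6)) = Mul(4, Rational(6, 5)) = Rational(24, 5)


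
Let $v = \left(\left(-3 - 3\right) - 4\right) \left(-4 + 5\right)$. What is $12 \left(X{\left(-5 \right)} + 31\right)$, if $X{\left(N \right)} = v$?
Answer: $252$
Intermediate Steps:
$v = -10$ ($v = \left(\left(-3 - 3\right) - 4\right) 1 = \left(-6 - 4\right) 1 = \left(-10\right) 1 = -10$)
$X{\left(N \right)} = -10$
$12 \left(X{\left(-5 \right)} + 31\right) = 12 \left(-10 + 31\right) = 12 \cdot 21 = 252$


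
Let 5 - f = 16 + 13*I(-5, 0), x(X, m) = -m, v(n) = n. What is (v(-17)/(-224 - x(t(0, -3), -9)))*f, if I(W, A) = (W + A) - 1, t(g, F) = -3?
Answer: 1139/233 ≈ 4.8884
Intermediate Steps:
I(W, A) = -1 + A + W (I(W, A) = (A + W) - 1 = -1 + A + W)
f = 67 (f = 5 - (16 + 13*(-1 + 0 - 5)) = 5 - (16 + 13*(-6)) = 5 - (16 - 78) = 5 - 1*(-62) = 5 + 62 = 67)
(v(-17)/(-224 - x(t(0, -3), -9)))*f = -17/(-224 - (-1)*(-9))*67 = -17/(-224 - 1*9)*67 = -17/(-224 - 9)*67 = -17/(-233)*67 = -17*(-1/233)*67 = (17/233)*67 = 1139/233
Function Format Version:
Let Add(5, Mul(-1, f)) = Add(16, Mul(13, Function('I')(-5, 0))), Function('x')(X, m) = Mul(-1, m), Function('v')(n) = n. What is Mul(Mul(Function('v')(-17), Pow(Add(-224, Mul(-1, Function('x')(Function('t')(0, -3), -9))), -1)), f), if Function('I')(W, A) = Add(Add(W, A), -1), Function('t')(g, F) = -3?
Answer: Rational(1139, 233) ≈ 4.8884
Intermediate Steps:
Function('I')(W, A) = Add(-1, A, W) (Function('I')(W, A) = Add(Add(A, W), -1) = Add(-1, A, W))
f = 67 (f = Add(5, Mul(-1, Add(16, Mul(13, Add(-1, 0, -5))))) = Add(5, Mul(-1, Add(16, Mul(13, -6)))) = Add(5, Mul(-1, Add(16, -78))) = Add(5, Mul(-1, -62)) = Add(5, 62) = 67)
Mul(Mul(Function('v')(-17), Pow(Add(-224, Mul(-1, Function('x')(Function('t')(0, -3), -9))), -1)), f) = Mul(Mul(-17, Pow(Add(-224, Mul(-1, Mul(-1, -9))), -1)), 67) = Mul(Mul(-17, Pow(Add(-224, Mul(-1, 9)), -1)), 67) = Mul(Mul(-17, Pow(Add(-224, -9), -1)), 67) = Mul(Mul(-17, Pow(-233, -1)), 67) = Mul(Mul(-17, Rational(-1, 233)), 67) = Mul(Rational(17, 233), 67) = Rational(1139, 233)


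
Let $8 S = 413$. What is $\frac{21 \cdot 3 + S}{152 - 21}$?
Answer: $\frac{7}{8} \approx 0.875$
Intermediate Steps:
$S = \frac{413}{8}$ ($S = \frac{1}{8} \cdot 413 = \frac{413}{8} \approx 51.625$)
$\frac{21 \cdot 3 + S}{152 - 21} = \frac{21 \cdot 3 + \frac{413}{8}}{152 - 21} = \frac{63 + \frac{413}{8}}{152 - 21} = \frac{917}{8 \left(152 - 21\right)} = \frac{917}{8 \cdot 131} = \frac{917}{8} \cdot \frac{1}{131} = \frac{7}{8}$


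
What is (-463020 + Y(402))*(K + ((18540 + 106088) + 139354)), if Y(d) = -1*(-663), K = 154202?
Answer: -193350299688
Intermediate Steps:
Y(d) = 663
(-463020 + Y(402))*(K + ((18540 + 106088) + 139354)) = (-463020 + 663)*(154202 + ((18540 + 106088) + 139354)) = -462357*(154202 + (124628 + 139354)) = -462357*(154202 + 263982) = -462357*418184 = -193350299688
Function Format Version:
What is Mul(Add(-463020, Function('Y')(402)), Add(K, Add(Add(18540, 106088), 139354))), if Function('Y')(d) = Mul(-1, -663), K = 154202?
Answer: -193350299688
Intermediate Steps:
Function('Y')(d) = 663
Mul(Add(-463020, Function('Y')(402)), Add(K, Add(Add(18540, 106088), 139354))) = Mul(Add(-463020, 663), Add(154202, Add(Add(18540, 106088), 139354))) = Mul(-462357, Add(154202, Add(124628, 139354))) = Mul(-462357, Add(154202, 263982)) = Mul(-462357, 418184) = -193350299688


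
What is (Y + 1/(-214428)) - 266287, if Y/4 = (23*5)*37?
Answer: -53449824277/214428 ≈ -2.4927e+5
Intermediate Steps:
Y = 17020 (Y = 4*((23*5)*37) = 4*(115*37) = 4*4255 = 17020)
(Y + 1/(-214428)) - 266287 = (17020 + 1/(-214428)) - 266287 = (17020 - 1/214428) - 266287 = 3649564559/214428 - 266287 = -53449824277/214428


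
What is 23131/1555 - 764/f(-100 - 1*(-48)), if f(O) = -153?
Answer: 4727063/237915 ≈ 19.869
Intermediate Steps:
23131/1555 - 764/f(-100 - 1*(-48)) = 23131/1555 - 764/(-153) = 23131*(1/1555) - 764*(-1/153) = 23131/1555 + 764/153 = 4727063/237915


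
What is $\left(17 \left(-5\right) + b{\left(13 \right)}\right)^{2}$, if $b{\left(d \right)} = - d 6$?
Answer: $26569$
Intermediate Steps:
$b{\left(d \right)} = - 6 d$
$\left(17 \left(-5\right) + b{\left(13 \right)}\right)^{2} = \left(17 \left(-5\right) - 78\right)^{2} = \left(-85 - 78\right)^{2} = \left(-163\right)^{2} = 26569$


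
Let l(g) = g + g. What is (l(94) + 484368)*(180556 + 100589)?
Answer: 136230496620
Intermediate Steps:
l(g) = 2*g
(l(94) + 484368)*(180556 + 100589) = (2*94 + 484368)*(180556 + 100589) = (188 + 484368)*281145 = 484556*281145 = 136230496620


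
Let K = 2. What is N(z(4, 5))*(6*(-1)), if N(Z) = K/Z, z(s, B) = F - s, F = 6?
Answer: -6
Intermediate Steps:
z(s, B) = 6 - s
N(Z) = 2/Z
N(z(4, 5))*(6*(-1)) = (2/(6 - 1*4))*(6*(-1)) = (2/(6 - 4))*(-6) = (2/2)*(-6) = (2*(1/2))*(-6) = 1*(-6) = -6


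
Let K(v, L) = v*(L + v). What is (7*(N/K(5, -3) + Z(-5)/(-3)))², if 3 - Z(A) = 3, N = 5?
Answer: 49/4 ≈ 12.250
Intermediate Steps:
Z(A) = 0 (Z(A) = 3 - 1*3 = 3 - 3 = 0)
(7*(N/K(5, -3) + Z(-5)/(-3)))² = (7*(5/((5*(-3 + 5))) + 0/(-3)))² = (7*(5/((5*2)) + 0*(-⅓)))² = (7*(5/10 + 0))² = (7*(5*(⅒) + 0))² = (7*(½ + 0))² = (7*(½))² = (7/2)² = 49/4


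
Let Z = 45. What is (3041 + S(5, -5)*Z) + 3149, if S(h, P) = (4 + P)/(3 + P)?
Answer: 12425/2 ≈ 6212.5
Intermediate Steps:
S(h, P) = (4 + P)/(3 + P)
(3041 + S(5, -5)*Z) + 3149 = (3041 + ((4 - 5)/(3 - 5))*45) + 3149 = (3041 + (-1/(-2))*45) + 3149 = (3041 - ½*(-1)*45) + 3149 = (3041 + (½)*45) + 3149 = (3041 + 45/2) + 3149 = 6127/2 + 3149 = 12425/2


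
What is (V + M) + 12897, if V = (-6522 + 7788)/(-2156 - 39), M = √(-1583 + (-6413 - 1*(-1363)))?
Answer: 28307649/2195 + 3*I*√737 ≈ 12896.0 + 81.443*I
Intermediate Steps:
M = 3*I*√737 (M = √(-1583 + (-6413 + 1363)) = √(-1583 - 5050) = √(-6633) = 3*I*√737 ≈ 81.443*I)
V = -1266/2195 (V = 1266/(-2195) = 1266*(-1/2195) = -1266/2195 ≈ -0.57677)
(V + M) + 12897 = (-1266/2195 + 3*I*√737) + 12897 = 28307649/2195 + 3*I*√737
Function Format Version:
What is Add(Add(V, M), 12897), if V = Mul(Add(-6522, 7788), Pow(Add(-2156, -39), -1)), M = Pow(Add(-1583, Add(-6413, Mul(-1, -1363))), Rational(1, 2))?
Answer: Add(Rational(28307649, 2195), Mul(3, I, Pow(737, Rational(1, 2)))) ≈ Add(12896., Mul(81.443, I))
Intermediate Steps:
M = Mul(3, I, Pow(737, Rational(1, 2))) (M = Pow(Add(-1583, Add(-6413, 1363)), Rational(1, 2)) = Pow(Add(-1583, -5050), Rational(1, 2)) = Pow(-6633, Rational(1, 2)) = Mul(3, I, Pow(737, Rational(1, 2))) ≈ Mul(81.443, I))
V = Rational(-1266, 2195) (V = Mul(1266, Pow(-2195, -1)) = Mul(1266, Rational(-1, 2195)) = Rational(-1266, 2195) ≈ -0.57677)
Add(Add(V, M), 12897) = Add(Add(Rational(-1266, 2195), Mul(3, I, Pow(737, Rational(1, 2)))), 12897) = Add(Rational(28307649, 2195), Mul(3, I, Pow(737, Rational(1, 2))))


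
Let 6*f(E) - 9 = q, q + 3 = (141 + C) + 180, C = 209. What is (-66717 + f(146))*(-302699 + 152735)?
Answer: 9991751404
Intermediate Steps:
q = 527 (q = -3 + ((141 + 209) + 180) = -3 + (350 + 180) = -3 + 530 = 527)
f(E) = 268/3 (f(E) = 3/2 + (⅙)*527 = 3/2 + 527/6 = 268/3)
(-66717 + f(146))*(-302699 + 152735) = (-66717 + 268/3)*(-302699 + 152735) = -199883/3*(-149964) = 9991751404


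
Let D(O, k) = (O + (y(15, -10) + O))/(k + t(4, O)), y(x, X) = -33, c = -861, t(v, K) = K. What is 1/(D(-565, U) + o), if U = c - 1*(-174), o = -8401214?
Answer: -1252/10518318765 ≈ -1.1903e-7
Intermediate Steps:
U = -687 (U = -861 - 1*(-174) = -861 + 174 = -687)
D(O, k) = (-33 + 2*O)/(O + k) (D(O, k) = (O + (-33 + O))/(k + O) = (-33 + 2*O)/(O + k))
1/(D(-565, U) + o) = 1/((-33 + 2*(-565))/(-565 - 687) - 8401214) = 1/((-33 - 1130)/(-1252) - 8401214) = 1/(-1/1252*(-1163) - 8401214) = 1/(1163/1252 - 8401214) = 1/(-10518318765/1252) = -1252/10518318765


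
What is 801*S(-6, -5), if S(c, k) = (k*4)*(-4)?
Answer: 64080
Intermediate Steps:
S(c, k) = -16*k (S(c, k) = (4*k)*(-4) = -16*k)
801*S(-6, -5) = 801*(-16*(-5)) = 801*80 = 64080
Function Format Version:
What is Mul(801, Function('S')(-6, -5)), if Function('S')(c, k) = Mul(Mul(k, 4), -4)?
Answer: 64080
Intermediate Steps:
Function('S')(c, k) = Mul(-16, k) (Function('S')(c, k) = Mul(Mul(4, k), -4) = Mul(-16, k))
Mul(801, Function('S')(-6, -5)) = Mul(801, Mul(-16, -5)) = Mul(801, 80) = 64080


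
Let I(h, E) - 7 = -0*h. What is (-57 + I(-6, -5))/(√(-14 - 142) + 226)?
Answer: -2825/12808 + 25*I*√39/12808 ≈ -0.22057 + 0.01219*I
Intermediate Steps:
I(h, E) = 7 (I(h, E) = 7 - 0*h = 7 - 9*0 = 7 + 0 = 7)
(-57 + I(-6, -5))/(√(-14 - 142) + 226) = (-57 + 7)/(√(-14 - 142) + 226) = -50/(√(-156) + 226) = -50/(2*I*√39 + 226) = -50/(226 + 2*I*√39)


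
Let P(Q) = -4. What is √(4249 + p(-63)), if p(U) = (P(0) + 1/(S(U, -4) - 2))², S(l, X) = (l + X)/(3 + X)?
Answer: √18019106/65 ≈ 65.306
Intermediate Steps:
S(l, X) = (X + l)/(3 + X)
p(U) = (-4 + 1/(2 - U))² (p(U) = (-4 + 1/((-4 + U)/(3 - 4) - 2))² = (-4 + 1/((-4 + U)/(-1) - 2))² = (-4 + 1/(-(-4 + U) - 2))² = (-4 + 1/((4 - U) - 2))² = (-4 + 1/(2 - U))²)
√(4249 + p(-63)) = √(4249 + (7 - 4*(-63))²/(2 - 1*(-63))²) = √(4249 + (7 + 252)²/(2 + 63)²) = √(4249 + 259²/65²) = √(4249 + (1/4225)*67081) = √(4249 + 67081/4225) = √(18019106/4225) = √18019106/65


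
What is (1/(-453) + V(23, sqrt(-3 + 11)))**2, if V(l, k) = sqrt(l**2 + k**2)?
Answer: 110197234/205209 - 2*sqrt(537)/453 ≈ 536.90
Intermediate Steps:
V(l, k) = sqrt(k**2 + l**2)
(1/(-453) + V(23, sqrt(-3 + 11)))**2 = (1/(-453) + sqrt((sqrt(-3 + 11))**2 + 23**2))**2 = (-1/453 + sqrt((sqrt(8))**2 + 529))**2 = (-1/453 + sqrt((2*sqrt(2))**2 + 529))**2 = (-1/453 + sqrt(8 + 529))**2 = (-1/453 + sqrt(537))**2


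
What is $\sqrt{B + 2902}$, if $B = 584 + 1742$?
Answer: $2 \sqrt{1307} \approx 72.305$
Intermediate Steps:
$B = 2326$
$\sqrt{B + 2902} = \sqrt{2326 + 2902} = \sqrt{5228} = 2 \sqrt{1307}$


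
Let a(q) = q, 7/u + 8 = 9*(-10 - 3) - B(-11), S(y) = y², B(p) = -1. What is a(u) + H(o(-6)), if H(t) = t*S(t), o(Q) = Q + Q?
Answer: -214279/124 ≈ -1728.1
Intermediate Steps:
o(Q) = 2*Q
H(t) = t³ (H(t) = t*t² = t³)
u = -7/124 (u = 7/(-8 + (9*(-10 - 3) - 1*(-1))) = 7/(-8 + (9*(-13) + 1)) = 7/(-8 + (-117 + 1)) = 7/(-8 - 116) = 7/(-124) = 7*(-1/124) = -7/124 ≈ -0.056452)
a(u) + H(o(-6)) = -7/124 + (2*(-6))³ = -7/124 + (-12)³ = -7/124 - 1728 = -214279/124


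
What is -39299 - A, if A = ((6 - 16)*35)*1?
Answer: -38949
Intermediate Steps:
A = -350 (A = -10*35*1 = -350*1 = -350)
-39299 - A = -39299 - 1*(-350) = -39299 + 350 = -38949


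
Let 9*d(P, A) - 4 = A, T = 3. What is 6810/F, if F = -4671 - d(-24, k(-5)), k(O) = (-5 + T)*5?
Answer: -20430/14011 ≈ -1.4581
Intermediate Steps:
k(O) = -10 (k(O) = (-5 + 3)*5 = -2*5 = -10)
d(P, A) = 4/9 + A/9
F = -14011/3 (F = -4671 - (4/9 + (⅑)*(-10)) = -4671 - (4/9 - 10/9) = -4671 - 1*(-⅔) = -4671 + ⅔ = -14011/3 ≈ -4670.3)
6810/F = 6810/(-14011/3) = 6810*(-3/14011) = -20430/14011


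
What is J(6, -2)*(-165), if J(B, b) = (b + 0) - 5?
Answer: 1155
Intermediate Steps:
J(B, b) = -5 + b (J(B, b) = b - 5 = -5 + b)
J(6, -2)*(-165) = (-5 - 2)*(-165) = -7*(-165) = 1155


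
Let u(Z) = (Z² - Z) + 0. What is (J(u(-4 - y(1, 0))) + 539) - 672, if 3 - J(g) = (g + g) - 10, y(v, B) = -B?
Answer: -160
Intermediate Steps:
u(Z) = Z² - Z
J(g) = 13 - 2*g (J(g) = 3 - ((g + g) - 10) = 3 - (2*g - 10) = 3 - (-10 + 2*g) = 3 + (10 - 2*g) = 13 - 2*g)
(J(u(-4 - y(1, 0))) + 539) - 672 = ((13 - 2*(-4 - (-1)*0)*(-1 + (-4 - (-1)*0))) + 539) - 672 = ((13 - 2*(-4 - 1*0)*(-1 + (-4 - 1*0))) + 539) - 672 = ((13 - 2*(-4 + 0)*(-1 + (-4 + 0))) + 539) - 672 = ((13 - (-8)*(-1 - 4)) + 539) - 672 = ((13 - (-8)*(-5)) + 539) - 672 = ((13 - 2*20) + 539) - 672 = ((13 - 40) + 539) - 672 = (-27 + 539) - 672 = 512 - 672 = -160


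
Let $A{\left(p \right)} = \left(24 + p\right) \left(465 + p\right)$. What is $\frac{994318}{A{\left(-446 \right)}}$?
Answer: $- \frac{497159}{4009} \approx -124.01$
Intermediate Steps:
$\frac{994318}{A{\left(-446 \right)}} = \frac{994318}{11160 + \left(-446\right)^{2} + 489 \left(-446\right)} = \frac{994318}{11160 + 198916 - 218094} = \frac{994318}{-8018} = 994318 \left(- \frac{1}{8018}\right) = - \frac{497159}{4009}$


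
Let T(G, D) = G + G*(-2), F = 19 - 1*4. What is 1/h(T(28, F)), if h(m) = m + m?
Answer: -1/56 ≈ -0.017857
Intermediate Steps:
F = 15 (F = 19 - 4 = 15)
T(G, D) = -G (T(G, D) = G - 2*G = -G)
h(m) = 2*m
1/h(T(28, F)) = 1/(2*(-1*28)) = 1/(2*(-28)) = 1/(-56) = -1/56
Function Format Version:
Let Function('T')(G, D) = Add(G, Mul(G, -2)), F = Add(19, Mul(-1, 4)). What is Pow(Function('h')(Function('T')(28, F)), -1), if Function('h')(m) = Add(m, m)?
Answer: Rational(-1, 56) ≈ -0.017857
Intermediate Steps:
F = 15 (F = Add(19, -4) = 15)
Function('T')(G, D) = Mul(-1, G) (Function('T')(G, D) = Add(G, Mul(-2, G)) = Mul(-1, G))
Function('h')(m) = Mul(2, m)
Pow(Function('h')(Function('T')(28, F)), -1) = Pow(Mul(2, Mul(-1, 28)), -1) = Pow(Mul(2, -28), -1) = Pow(-56, -1) = Rational(-1, 56)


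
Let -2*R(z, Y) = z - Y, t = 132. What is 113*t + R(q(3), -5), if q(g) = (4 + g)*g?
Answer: 14903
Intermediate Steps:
q(g) = g*(4 + g)
R(z, Y) = Y/2 - z/2 (R(z, Y) = -(z - Y)/2 = Y/2 - z/2)
113*t + R(q(3), -5) = 113*132 + ((1/2)*(-5) - 3*(4 + 3)/2) = 14916 + (-5/2 - 3*7/2) = 14916 + (-5/2 - 1/2*21) = 14916 + (-5/2 - 21/2) = 14916 - 13 = 14903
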